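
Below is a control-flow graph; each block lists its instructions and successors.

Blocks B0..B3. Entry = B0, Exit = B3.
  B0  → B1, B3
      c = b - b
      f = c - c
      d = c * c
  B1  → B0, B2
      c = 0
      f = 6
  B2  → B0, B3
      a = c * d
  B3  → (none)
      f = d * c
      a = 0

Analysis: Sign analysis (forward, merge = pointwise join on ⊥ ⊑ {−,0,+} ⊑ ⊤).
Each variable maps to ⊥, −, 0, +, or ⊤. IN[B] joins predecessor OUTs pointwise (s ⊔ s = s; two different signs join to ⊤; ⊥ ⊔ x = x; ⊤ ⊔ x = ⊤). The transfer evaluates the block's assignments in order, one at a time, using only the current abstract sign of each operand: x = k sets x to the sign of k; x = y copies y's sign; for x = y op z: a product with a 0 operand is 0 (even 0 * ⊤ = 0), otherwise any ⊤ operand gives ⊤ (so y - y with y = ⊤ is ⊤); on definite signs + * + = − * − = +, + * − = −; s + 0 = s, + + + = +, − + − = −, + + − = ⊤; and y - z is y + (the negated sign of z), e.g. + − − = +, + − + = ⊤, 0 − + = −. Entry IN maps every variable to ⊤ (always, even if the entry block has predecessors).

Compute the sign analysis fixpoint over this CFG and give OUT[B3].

Answer: {a: 0, b: ⊤, c: ⊤, d: ⊤, e: ⊤, f: ⊤}

Derivation:
Converged values:
  B0: | IN=(all ⊤) | OUT=(all ⊤)
  B1: | IN=(all ⊤) | OUT={c:0, f:+; rest ⊤}
  B2: | IN={c:0, f:+; rest ⊤} | OUT={a:0, c:0, f:+; rest ⊤}
  B3: | IN=(all ⊤) | OUT={a:0; rest ⊤}

Merge at B3: IN[B3] = OUT[B0] ⊔ OUT[B2] = {a: ⊤, b: ⊤, c: ⊤, d: ⊤, e: ⊤, f: ⊤}
Applying B3's transfer function to that IN value gives OUT[B3] (row B3 above).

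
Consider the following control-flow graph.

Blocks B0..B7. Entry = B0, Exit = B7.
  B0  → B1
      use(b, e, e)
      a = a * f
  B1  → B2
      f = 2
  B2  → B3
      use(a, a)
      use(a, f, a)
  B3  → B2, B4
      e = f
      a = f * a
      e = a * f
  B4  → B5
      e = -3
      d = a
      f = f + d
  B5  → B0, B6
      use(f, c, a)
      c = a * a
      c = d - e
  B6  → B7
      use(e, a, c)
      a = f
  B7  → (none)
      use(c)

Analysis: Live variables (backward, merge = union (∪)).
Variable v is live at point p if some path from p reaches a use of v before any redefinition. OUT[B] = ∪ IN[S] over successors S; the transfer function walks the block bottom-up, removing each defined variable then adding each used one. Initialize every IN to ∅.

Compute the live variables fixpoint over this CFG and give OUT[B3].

Fixpoint table:
  B0:   IN={a, b, c, e, f}   OUT={a, b, c}
  B1:   IN={a, b, c}   OUT={a, b, c, f}
  B2:   IN={a, b, c, f}   OUT={a, b, c, f}
  B3:   IN={a, b, c, f}   OUT={a, b, c, f}
  B4:   IN={a, b, c, f}   OUT={a, b, c, d, e, f}
  B5:   IN={a, b, c, d, e, f}   OUT={a, b, c, e, f}
  B6:   IN={a, c, e, f}   OUT={c}
  B7:   IN={c}   OUT={}

Merge at B3: OUT[B3] = IN[B2] ⊔ IN[B4] = {a, b, c, f}

Answer: {a, b, c, f}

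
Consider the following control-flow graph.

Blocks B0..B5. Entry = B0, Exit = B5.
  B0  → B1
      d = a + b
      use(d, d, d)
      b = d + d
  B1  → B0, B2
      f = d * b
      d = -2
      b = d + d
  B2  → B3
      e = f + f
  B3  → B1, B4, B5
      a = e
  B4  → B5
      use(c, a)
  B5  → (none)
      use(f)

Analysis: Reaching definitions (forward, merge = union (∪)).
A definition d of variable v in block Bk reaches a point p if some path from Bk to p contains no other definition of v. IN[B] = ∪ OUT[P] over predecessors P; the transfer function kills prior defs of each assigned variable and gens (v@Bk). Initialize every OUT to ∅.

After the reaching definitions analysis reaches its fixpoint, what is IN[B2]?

Converged values:
  B0: | IN={a@B3, b@B1, d@B1, e@B2, f@B1} | OUT={a@B3, b@B0, d@B0, e@B2, f@B1}
  B1: | IN={a@B3, b@B0, b@B1, d@B0, d@B1, e@B2, f@B1} | OUT={a@B3, b@B1, d@B1, e@B2, f@B1}
  B2: | IN={a@B3, b@B1, d@B1, e@B2, f@B1} | OUT={a@B3, b@B1, d@B1, e@B2, f@B1}
  B3: | IN={a@B3, b@B1, d@B1, e@B2, f@B1} | OUT={a@B3, b@B1, d@B1, e@B2, f@B1}
  B4: | IN={a@B3, b@B1, d@B1, e@B2, f@B1} | OUT={a@B3, b@B1, d@B1, e@B2, f@B1}
  B5: | IN={a@B3, b@B1, d@B1, e@B2, f@B1} | OUT={a@B3, b@B1, d@B1, e@B2, f@B1}

Merge at B2: IN[B2] = OUT[B1] = {a@B3, b@B1, d@B1, e@B2, f@B1}

Answer: {a@B3, b@B1, d@B1, e@B2, f@B1}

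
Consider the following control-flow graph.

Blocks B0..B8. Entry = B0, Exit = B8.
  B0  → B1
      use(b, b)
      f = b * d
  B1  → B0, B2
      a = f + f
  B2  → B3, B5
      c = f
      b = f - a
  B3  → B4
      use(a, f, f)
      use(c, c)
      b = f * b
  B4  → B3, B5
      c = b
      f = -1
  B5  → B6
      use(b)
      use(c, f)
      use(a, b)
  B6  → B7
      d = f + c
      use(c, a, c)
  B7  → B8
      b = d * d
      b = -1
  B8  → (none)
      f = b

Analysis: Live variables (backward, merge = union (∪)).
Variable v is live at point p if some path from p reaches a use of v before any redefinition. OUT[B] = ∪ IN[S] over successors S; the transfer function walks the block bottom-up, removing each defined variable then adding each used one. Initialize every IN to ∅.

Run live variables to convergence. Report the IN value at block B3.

Answer: {a, b, c, f}

Working:
Per-block solution:
  B0:   IN={b, d}   OUT={b, d, f}
  B1:   IN={b, d, f}   OUT={a, b, d, f}
  B2:   IN={a, f}   OUT={a, b, c, f}
  B3:   IN={a, b, c, f}   OUT={a, b}
  B4:   IN={a, b}   OUT={a, b, c, f}
  B5:   IN={a, b, c, f}   OUT={a, c, f}
  B6:   IN={a, c, f}   OUT={d}
  B7:   IN={d}   OUT={b}
  B8:   IN={b}   OUT={}

Merge at B3: OUT[B3] = IN[B4] = {a, b}
Applying B3's transfer function to that OUT value gives IN[B3] (row B3 above).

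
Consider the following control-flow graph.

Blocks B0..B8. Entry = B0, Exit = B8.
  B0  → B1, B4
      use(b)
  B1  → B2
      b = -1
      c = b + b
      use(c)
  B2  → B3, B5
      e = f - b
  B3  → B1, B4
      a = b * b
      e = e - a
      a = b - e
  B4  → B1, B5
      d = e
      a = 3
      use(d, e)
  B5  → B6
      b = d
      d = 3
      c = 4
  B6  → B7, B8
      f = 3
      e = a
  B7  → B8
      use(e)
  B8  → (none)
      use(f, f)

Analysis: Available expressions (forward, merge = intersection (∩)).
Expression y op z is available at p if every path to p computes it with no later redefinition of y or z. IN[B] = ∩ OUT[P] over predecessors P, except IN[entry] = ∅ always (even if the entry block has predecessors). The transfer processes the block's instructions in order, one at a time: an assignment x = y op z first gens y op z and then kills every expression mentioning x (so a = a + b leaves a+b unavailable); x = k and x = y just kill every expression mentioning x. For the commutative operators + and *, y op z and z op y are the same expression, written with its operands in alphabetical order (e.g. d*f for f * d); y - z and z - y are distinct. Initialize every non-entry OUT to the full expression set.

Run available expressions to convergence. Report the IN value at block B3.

Per-block solution:
  B0:   IN={}   OUT={}
  B1:   IN={}   OUT={b+b}
  B2:   IN={b+b}   OUT={b+b, f-b}
  B3:   IN={b+b, f-b}   OUT={b*b, b+b, b-e, f-b}
  B4:   IN={}   OUT={}
  B5:   IN={}   OUT={}
  B6:   IN={}   OUT={}
  B7:   IN={}   OUT={}
  B8:   IN={}   OUT={}

Merge at B3: IN[B3] = OUT[B2] = {b+b, f-b}

Answer: {b+b, f-b}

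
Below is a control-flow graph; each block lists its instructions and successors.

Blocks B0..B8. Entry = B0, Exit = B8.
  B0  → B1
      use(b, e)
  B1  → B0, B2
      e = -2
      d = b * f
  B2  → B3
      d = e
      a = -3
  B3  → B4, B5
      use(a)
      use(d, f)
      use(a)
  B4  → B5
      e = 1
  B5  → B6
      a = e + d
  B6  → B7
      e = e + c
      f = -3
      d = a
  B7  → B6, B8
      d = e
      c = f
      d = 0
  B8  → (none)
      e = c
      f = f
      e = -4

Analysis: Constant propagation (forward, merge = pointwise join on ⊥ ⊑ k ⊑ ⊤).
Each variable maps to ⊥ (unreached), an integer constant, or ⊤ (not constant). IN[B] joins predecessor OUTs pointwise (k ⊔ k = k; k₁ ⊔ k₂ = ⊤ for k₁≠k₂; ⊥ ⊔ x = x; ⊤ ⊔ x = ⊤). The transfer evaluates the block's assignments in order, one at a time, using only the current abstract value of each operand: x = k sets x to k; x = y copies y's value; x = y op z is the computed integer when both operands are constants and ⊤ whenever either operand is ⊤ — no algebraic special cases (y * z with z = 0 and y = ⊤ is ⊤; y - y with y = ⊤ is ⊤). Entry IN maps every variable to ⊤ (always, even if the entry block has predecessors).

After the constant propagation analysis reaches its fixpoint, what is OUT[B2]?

Answer: {a: -3, b: ⊤, c: ⊤, d: -2, e: -2, f: ⊤}

Derivation:
Converged values:
  B0:  IN=(all ⊤)  OUT=(all ⊤)
  B1:  IN=(all ⊤)  OUT={e:-2; rest ⊤}
  B2:  IN={e:-2; rest ⊤}  OUT={a:-3, d:-2, e:-2; rest ⊤}
  B3:  IN={a:-3, d:-2, e:-2; rest ⊤}  OUT={a:-3, d:-2, e:-2; rest ⊤}
  B4:  IN={a:-3, d:-2, e:-2; rest ⊤}  OUT={a:-3, d:-2, e:1; rest ⊤}
  B5:  IN={a:-3, d:-2; rest ⊤}  OUT={d:-2; rest ⊤}
  B6:  IN=(all ⊤)  OUT={f:-3; rest ⊤}
  B7:  IN={f:-3; rest ⊤}  OUT={c:-3, d:0, f:-3; rest ⊤}
  B8:  IN={c:-3, d:0, f:-3; rest ⊤}  OUT={c:-3, d:0, e:-4, f:-3; rest ⊤}

Merge at B2: IN[B2] = OUT[B1] = {a: ⊤, b: ⊤, c: ⊤, d: ⊤, e: -2, f: ⊤}
Applying B2's transfer function to that IN value gives OUT[B2] (row B2 above).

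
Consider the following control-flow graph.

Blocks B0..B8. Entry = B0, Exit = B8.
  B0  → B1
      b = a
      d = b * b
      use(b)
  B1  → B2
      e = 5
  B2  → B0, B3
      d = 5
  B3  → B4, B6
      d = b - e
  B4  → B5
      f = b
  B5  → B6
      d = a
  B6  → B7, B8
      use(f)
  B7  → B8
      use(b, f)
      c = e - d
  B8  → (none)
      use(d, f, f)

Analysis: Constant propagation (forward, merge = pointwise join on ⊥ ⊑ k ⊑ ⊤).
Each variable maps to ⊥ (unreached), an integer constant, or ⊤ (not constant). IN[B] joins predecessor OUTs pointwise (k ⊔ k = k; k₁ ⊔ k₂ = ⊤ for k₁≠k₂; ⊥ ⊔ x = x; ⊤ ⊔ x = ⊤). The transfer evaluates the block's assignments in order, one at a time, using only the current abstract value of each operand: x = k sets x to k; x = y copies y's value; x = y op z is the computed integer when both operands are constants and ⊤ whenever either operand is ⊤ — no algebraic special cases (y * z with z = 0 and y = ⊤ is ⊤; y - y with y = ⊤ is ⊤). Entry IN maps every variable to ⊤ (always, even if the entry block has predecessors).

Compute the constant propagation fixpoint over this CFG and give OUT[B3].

Answer: {a: ⊤, b: ⊤, c: ⊤, d: ⊤, e: 5, f: ⊤}

Derivation:
Fixpoint table:
  B0: | IN=(all ⊤) | OUT=(all ⊤)
  B1: | IN=(all ⊤) | OUT={e:5; rest ⊤}
  B2: | IN={e:5; rest ⊤} | OUT={d:5, e:5; rest ⊤}
  B3: | IN={d:5, e:5; rest ⊤} | OUT={e:5; rest ⊤}
  B4: | IN={e:5; rest ⊤} | OUT={e:5; rest ⊤}
  B5: | IN={e:5; rest ⊤} | OUT={e:5; rest ⊤}
  B6: | IN={e:5; rest ⊤} | OUT={e:5; rest ⊤}
  B7: | IN={e:5; rest ⊤} | OUT={e:5; rest ⊤}
  B8: | IN={e:5; rest ⊤} | OUT={e:5; rest ⊤}

Merge at B3: IN[B3] = OUT[B2] = {a: ⊤, b: ⊤, c: ⊤, d: 5, e: 5, f: ⊤}
Applying B3's transfer function to that IN value gives OUT[B3] (row B3 above).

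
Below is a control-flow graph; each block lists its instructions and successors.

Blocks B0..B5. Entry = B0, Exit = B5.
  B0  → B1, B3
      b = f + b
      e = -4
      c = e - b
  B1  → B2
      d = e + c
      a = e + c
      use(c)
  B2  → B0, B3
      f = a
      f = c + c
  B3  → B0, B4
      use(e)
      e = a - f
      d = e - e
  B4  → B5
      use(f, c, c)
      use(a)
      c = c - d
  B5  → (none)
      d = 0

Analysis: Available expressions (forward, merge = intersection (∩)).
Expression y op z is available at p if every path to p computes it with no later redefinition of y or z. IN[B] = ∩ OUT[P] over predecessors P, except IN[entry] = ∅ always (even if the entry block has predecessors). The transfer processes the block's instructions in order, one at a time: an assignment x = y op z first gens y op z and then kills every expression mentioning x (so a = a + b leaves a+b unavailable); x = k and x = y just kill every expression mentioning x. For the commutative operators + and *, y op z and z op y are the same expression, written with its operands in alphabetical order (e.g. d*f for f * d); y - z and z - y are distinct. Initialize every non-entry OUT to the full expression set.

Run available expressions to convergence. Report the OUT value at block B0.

Answer: {e-b}

Derivation:
Converged values:
  B0: | IN={} | OUT={e-b}
  B1: | IN={e-b} | OUT={c+e, e-b}
  B2: | IN={c+e, e-b} | OUT={c+c, c+e, e-b}
  B3: | IN={e-b} | OUT={a-f, e-e}
  B4: | IN={a-f, e-e} | OUT={a-f, e-e}
  B5: | IN={a-f, e-e} | OUT={a-f, e-e}

Merge at B0 (entry node, so the boundary value {} is joined with the incoming edge(s)): IN[B0] = {} ∩ OUT[B2] ∩ OUT[B3] = {}
Applying B0's transfer function to that IN value gives OUT[B0] (row B0 above).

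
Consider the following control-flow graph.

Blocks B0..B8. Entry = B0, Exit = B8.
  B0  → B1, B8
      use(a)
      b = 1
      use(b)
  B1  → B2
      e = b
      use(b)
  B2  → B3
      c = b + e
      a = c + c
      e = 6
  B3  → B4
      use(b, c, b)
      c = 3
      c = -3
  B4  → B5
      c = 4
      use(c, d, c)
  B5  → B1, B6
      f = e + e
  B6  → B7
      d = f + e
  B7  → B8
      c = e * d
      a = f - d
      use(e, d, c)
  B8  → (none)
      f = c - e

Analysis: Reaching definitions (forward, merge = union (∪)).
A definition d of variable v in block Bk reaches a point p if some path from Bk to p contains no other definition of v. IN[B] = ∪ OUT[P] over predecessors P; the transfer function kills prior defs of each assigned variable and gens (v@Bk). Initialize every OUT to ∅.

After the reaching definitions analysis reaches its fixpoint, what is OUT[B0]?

Answer: {b@B0}

Trace:
Fixpoint table:
  B0:  IN={}  OUT={b@B0}
  B1:  IN={a@B2, b@B0, c@B4, e@B2, f@B5}  OUT={a@B2, b@B0, c@B4, e@B1, f@B5}
  B2:  IN={a@B2, b@B0, c@B4, e@B1, f@B5}  OUT={a@B2, b@B0, c@B2, e@B2, f@B5}
  B3:  IN={a@B2, b@B0, c@B2, e@B2, f@B5}  OUT={a@B2, b@B0, c@B3, e@B2, f@B5}
  B4:  IN={a@B2, b@B0, c@B3, e@B2, f@B5}  OUT={a@B2, b@B0, c@B4, e@B2, f@B5}
  B5:  IN={a@B2, b@B0, c@B4, e@B2, f@B5}  OUT={a@B2, b@B0, c@B4, e@B2, f@B5}
  B6:  IN={a@B2, b@B0, c@B4, e@B2, f@B5}  OUT={a@B2, b@B0, c@B4, d@B6, e@B2, f@B5}
  B7:  IN={a@B2, b@B0, c@B4, d@B6, e@B2, f@B5}  OUT={a@B7, b@B0, c@B7, d@B6, e@B2, f@B5}
  B8:  IN={a@B7, b@B0, c@B7, d@B6, e@B2, f@B5}  OUT={a@B7, b@B0, c@B7, d@B6, e@B2, f@B8}

B0 is the boundary node: IN[B0] = {}
Applying B0's transfer function to that IN value gives OUT[B0] (row B0 above).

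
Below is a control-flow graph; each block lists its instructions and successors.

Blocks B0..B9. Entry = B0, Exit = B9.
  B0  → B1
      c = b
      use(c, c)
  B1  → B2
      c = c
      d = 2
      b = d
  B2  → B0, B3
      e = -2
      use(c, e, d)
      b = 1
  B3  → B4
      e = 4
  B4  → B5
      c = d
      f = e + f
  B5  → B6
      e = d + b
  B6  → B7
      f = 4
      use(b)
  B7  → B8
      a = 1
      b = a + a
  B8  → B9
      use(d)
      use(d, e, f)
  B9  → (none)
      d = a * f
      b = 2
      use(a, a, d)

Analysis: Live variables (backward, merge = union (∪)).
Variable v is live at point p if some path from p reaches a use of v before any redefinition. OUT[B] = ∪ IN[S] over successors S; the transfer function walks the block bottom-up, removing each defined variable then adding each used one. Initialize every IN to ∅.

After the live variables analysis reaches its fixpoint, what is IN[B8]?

Answer: {a, d, e, f}

Working:
Fixpoint table:
  B0:   IN={b, f}   OUT={c, f}
  B1:   IN={c, f}   OUT={c, d, f}
  B2:   IN={c, d, f}   OUT={b, d, f}
  B3:   IN={b, d, f}   OUT={b, d, e, f}
  B4:   IN={b, d, e, f}   OUT={b, d}
  B5:   IN={b, d}   OUT={b, d, e}
  B6:   IN={b, d, e}   OUT={d, e, f}
  B7:   IN={d, e, f}   OUT={a, d, e, f}
  B8:   IN={a, d, e, f}   OUT={a, f}
  B9:   IN={a, f}   OUT={}

Merge at B8: OUT[B8] = IN[B9] = {a, f}
Applying B8's transfer function to that OUT value gives IN[B8] (row B8 above).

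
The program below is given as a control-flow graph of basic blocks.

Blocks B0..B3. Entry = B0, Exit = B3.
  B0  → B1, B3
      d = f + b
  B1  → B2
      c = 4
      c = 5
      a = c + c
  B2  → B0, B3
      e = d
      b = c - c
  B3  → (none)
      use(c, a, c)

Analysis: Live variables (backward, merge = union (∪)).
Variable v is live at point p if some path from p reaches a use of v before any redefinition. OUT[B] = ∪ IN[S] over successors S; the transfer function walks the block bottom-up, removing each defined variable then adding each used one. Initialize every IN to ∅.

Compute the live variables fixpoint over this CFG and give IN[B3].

Per-block solution:
  B0: | IN={a, b, c, f} | OUT={a, c, d, f}
  B1: | IN={d, f} | OUT={a, c, d, f}
  B2: | IN={a, c, d, f} | OUT={a, b, c, f}
  B3: | IN={a, c} | OUT={}

B3 is the boundary node: OUT[B3] = {}
Applying B3's transfer function to that OUT value gives IN[B3] (row B3 above).

Answer: {a, c}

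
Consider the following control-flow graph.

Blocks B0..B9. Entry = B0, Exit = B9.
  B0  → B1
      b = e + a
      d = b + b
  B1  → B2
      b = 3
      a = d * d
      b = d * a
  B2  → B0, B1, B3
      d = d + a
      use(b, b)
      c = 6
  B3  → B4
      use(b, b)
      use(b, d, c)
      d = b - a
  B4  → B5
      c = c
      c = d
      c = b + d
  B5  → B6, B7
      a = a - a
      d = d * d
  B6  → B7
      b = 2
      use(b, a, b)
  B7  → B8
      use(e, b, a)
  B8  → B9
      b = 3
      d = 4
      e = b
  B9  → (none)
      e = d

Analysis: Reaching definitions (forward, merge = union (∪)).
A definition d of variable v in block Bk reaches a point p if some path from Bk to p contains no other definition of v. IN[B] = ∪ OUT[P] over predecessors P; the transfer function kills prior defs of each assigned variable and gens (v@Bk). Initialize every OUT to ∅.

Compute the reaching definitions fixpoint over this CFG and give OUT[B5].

Answer: {a@B5, b@B1, c@B4, d@B5}

Trace:
Per-block solution:
  B0:   IN={a@B1, b@B1, c@B2, d@B2}   OUT={a@B1, b@B0, c@B2, d@B0}
  B1:   IN={a@B1, b@B0, b@B1, c@B2, d@B0, d@B2}   OUT={a@B1, b@B1, c@B2, d@B0, d@B2}
  B2:   IN={a@B1, b@B1, c@B2, d@B0, d@B2}   OUT={a@B1, b@B1, c@B2, d@B2}
  B3:   IN={a@B1, b@B1, c@B2, d@B2}   OUT={a@B1, b@B1, c@B2, d@B3}
  B4:   IN={a@B1, b@B1, c@B2, d@B3}   OUT={a@B1, b@B1, c@B4, d@B3}
  B5:   IN={a@B1, b@B1, c@B4, d@B3}   OUT={a@B5, b@B1, c@B4, d@B5}
  B6:   IN={a@B5, b@B1, c@B4, d@B5}   OUT={a@B5, b@B6, c@B4, d@B5}
  B7:   IN={a@B5, b@B1, b@B6, c@B4, d@B5}   OUT={a@B5, b@B1, b@B6, c@B4, d@B5}
  B8:   IN={a@B5, b@B1, b@B6, c@B4, d@B5}   OUT={a@B5, b@B8, c@B4, d@B8, e@B8}
  B9:   IN={a@B5, b@B8, c@B4, d@B8, e@B8}   OUT={a@B5, b@B8, c@B4, d@B8, e@B9}

Merge at B5: IN[B5] = OUT[B4] = {a@B1, b@B1, c@B4, d@B3}
Applying B5's transfer function to that IN value gives OUT[B5] (row B5 above).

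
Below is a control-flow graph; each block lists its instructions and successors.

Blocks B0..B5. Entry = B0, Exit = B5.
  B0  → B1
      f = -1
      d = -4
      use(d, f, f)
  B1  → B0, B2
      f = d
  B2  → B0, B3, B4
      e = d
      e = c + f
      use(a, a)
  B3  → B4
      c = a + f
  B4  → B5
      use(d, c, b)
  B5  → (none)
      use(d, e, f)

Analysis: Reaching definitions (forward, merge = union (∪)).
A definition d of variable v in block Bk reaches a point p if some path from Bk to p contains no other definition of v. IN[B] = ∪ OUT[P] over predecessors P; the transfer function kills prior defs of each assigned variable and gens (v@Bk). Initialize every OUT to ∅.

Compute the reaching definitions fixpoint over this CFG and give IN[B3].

Answer: {d@B0, e@B2, f@B1}

Working:
Fixpoint table:
  B0:  IN={d@B0, e@B2, f@B1}  OUT={d@B0, e@B2, f@B0}
  B1:  IN={d@B0, e@B2, f@B0}  OUT={d@B0, e@B2, f@B1}
  B2:  IN={d@B0, e@B2, f@B1}  OUT={d@B0, e@B2, f@B1}
  B3:  IN={d@B0, e@B2, f@B1}  OUT={c@B3, d@B0, e@B2, f@B1}
  B4:  IN={c@B3, d@B0, e@B2, f@B1}  OUT={c@B3, d@B0, e@B2, f@B1}
  B5:  IN={c@B3, d@B0, e@B2, f@B1}  OUT={c@B3, d@B0, e@B2, f@B1}

Merge at B3: IN[B3] = OUT[B2] = {d@B0, e@B2, f@B1}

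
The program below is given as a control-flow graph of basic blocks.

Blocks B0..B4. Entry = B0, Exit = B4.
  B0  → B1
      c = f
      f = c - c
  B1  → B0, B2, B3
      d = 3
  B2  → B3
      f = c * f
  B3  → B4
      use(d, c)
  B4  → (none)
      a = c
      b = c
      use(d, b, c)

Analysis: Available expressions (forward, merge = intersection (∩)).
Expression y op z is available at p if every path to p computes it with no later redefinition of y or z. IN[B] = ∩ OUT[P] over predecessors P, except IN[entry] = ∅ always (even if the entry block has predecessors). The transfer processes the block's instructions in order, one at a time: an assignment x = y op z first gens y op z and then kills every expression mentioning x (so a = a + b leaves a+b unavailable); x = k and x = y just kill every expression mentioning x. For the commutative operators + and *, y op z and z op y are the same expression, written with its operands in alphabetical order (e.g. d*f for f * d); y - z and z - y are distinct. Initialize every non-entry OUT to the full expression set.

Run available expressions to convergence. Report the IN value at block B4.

Answer: {c-c}

Working:
Fixpoint table:
  B0:  IN={}  OUT={c-c}
  B1:  IN={c-c}  OUT={c-c}
  B2:  IN={c-c}  OUT={c-c}
  B3:  IN={c-c}  OUT={c-c}
  B4:  IN={c-c}  OUT={c-c}

Merge at B4: IN[B4] = OUT[B3] = {c-c}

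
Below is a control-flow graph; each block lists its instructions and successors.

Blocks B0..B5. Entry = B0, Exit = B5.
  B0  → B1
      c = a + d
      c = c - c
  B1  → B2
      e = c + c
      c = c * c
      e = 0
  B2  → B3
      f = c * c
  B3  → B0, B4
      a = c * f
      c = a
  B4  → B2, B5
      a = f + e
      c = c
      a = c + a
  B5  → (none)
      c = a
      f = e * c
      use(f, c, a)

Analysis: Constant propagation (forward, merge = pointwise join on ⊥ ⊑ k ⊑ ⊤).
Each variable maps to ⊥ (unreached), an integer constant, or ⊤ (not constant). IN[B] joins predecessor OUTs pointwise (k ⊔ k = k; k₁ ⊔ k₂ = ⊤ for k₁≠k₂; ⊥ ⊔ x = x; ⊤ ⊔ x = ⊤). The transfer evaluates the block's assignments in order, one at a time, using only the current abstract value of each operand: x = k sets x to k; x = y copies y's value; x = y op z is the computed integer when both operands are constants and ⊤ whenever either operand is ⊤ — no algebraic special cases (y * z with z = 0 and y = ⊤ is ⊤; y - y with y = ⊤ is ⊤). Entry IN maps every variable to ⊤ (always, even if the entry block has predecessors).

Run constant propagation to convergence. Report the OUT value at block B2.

Answer: {a: ⊤, b: ⊤, c: ⊤, d: ⊤, e: 0, f: ⊤}

Working:
Converged values:
  B0: | IN=(all ⊤) | OUT=(all ⊤)
  B1: | IN=(all ⊤) | OUT={e:0; rest ⊤}
  B2: | IN={e:0; rest ⊤} | OUT={e:0; rest ⊤}
  B3: | IN={e:0; rest ⊤} | OUT={e:0; rest ⊤}
  B4: | IN={e:0; rest ⊤} | OUT={e:0; rest ⊤}
  B5: | IN={e:0; rest ⊤} | OUT={e:0; rest ⊤}

Merge at B2: IN[B2] = OUT[B1] ⊔ OUT[B4] = {a: ⊤, b: ⊤, c: ⊤, d: ⊤, e: 0, f: ⊤}
Applying B2's transfer function to that IN value gives OUT[B2] (row B2 above).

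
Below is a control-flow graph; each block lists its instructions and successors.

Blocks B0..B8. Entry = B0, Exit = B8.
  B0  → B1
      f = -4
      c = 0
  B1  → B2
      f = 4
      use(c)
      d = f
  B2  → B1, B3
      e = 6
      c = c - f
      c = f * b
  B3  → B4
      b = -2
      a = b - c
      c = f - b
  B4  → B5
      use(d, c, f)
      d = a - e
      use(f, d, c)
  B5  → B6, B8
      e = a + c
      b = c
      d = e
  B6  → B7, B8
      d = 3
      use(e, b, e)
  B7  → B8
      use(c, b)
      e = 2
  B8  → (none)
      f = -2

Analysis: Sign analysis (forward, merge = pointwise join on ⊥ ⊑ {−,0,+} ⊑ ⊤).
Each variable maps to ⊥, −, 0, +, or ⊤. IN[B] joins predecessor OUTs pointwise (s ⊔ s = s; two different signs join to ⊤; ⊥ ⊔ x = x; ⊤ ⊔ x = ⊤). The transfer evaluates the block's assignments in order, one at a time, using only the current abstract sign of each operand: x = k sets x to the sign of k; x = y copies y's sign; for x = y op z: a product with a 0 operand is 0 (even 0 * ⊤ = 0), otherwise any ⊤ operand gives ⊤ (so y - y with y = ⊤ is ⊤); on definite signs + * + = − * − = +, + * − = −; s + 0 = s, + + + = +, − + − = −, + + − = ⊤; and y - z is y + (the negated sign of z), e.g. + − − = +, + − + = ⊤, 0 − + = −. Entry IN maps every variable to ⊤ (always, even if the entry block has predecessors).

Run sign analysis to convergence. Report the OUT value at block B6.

Answer: {a: ⊤, b: +, c: +, d: +, e: ⊤, f: +}

Working:
Converged values:
  B0: | IN=(all ⊤) | OUT={c:0, f:-; rest ⊤}
  B1: | IN=(all ⊤) | OUT={d:+, f:+; rest ⊤}
  B2: | IN={d:+, f:+; rest ⊤} | OUT={d:+, e:+, f:+; rest ⊤}
  B3: | IN={d:+, e:+, f:+; rest ⊤} | OUT={b:-, c:+, d:+, e:+, f:+; rest ⊤}
  B4: | IN={b:-, c:+, d:+, e:+, f:+; rest ⊤} | OUT={b:-, c:+, e:+, f:+; rest ⊤}
  B5: | IN={b:-, c:+, e:+, f:+; rest ⊤} | OUT={b:+, c:+, f:+; rest ⊤}
  B6: | IN={b:+, c:+, f:+; rest ⊤} | OUT={b:+, c:+, d:+, f:+; rest ⊤}
  B7: | IN={b:+, c:+, d:+, f:+; rest ⊤} | OUT={b:+, c:+, d:+, e:+, f:+; rest ⊤}
  B8: | IN={b:+, c:+, f:+; rest ⊤} | OUT={b:+, c:+, f:-; rest ⊤}

Merge at B6: IN[B6] = OUT[B5] = {a: ⊤, b: +, c: +, d: ⊤, e: ⊤, f: +}
Applying B6's transfer function to that IN value gives OUT[B6] (row B6 above).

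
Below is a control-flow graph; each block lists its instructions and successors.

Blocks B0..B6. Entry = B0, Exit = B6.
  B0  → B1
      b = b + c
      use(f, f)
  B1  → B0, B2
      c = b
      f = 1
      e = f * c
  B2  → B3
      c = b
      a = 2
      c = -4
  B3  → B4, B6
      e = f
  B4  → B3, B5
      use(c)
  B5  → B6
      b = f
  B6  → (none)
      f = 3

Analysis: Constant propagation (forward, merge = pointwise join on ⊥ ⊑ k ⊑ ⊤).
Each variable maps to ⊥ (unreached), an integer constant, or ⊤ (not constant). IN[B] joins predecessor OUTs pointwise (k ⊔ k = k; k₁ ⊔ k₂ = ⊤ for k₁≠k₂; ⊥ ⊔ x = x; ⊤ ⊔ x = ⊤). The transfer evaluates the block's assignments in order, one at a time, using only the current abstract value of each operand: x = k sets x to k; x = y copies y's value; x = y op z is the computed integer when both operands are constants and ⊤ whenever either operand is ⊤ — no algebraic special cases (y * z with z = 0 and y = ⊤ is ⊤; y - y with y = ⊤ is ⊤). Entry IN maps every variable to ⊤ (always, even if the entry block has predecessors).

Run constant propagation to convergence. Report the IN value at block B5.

Fixpoint table:
  B0:   IN=(all ⊤)   OUT=(all ⊤)
  B1:   IN=(all ⊤)   OUT={f:1; rest ⊤}
  B2:   IN={f:1; rest ⊤}   OUT={a:2, c:-4, f:1; rest ⊤}
  B3:   IN={a:2, c:-4, f:1; rest ⊤}   OUT={a:2, c:-4, e:1, f:1; rest ⊤}
  B4:   IN={a:2, c:-4, e:1, f:1; rest ⊤}   OUT={a:2, c:-4, e:1, f:1; rest ⊤}
  B5:   IN={a:2, c:-4, e:1, f:1; rest ⊤}   OUT={a:2, b:1, c:-4, e:1, f:1; rest ⊤}
  B6:   IN={a:2, c:-4, e:1, f:1; rest ⊤}   OUT={a:2, c:-4, e:1, f:3; rest ⊤}

Merge at B5: IN[B5] = OUT[B4] = {a: 2, b: ⊤, c: -4, d: ⊤, e: 1, f: 1}

Answer: {a: 2, b: ⊤, c: -4, d: ⊤, e: 1, f: 1}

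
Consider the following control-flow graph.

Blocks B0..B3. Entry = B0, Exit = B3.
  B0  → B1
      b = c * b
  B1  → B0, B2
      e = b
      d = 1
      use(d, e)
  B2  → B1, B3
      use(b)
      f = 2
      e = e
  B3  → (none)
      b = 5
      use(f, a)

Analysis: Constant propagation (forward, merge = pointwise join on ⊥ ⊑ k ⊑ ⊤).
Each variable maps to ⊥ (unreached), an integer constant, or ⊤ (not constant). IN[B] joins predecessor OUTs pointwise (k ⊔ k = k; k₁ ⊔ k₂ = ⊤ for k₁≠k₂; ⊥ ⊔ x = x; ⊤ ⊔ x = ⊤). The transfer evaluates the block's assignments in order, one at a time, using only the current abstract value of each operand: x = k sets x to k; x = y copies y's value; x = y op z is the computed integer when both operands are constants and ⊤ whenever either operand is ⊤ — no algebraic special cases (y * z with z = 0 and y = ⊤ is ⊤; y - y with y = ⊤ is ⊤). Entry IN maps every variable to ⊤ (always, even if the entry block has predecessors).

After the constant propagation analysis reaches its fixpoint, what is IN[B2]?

Converged values:
  B0:   IN=(all ⊤)   OUT=(all ⊤)
  B1:   IN=(all ⊤)   OUT={d:1; rest ⊤}
  B2:   IN={d:1; rest ⊤}   OUT={d:1, f:2; rest ⊤}
  B3:   IN={d:1, f:2; rest ⊤}   OUT={b:5, d:1, f:2; rest ⊤}

Merge at B2: IN[B2] = OUT[B1] = {a: ⊤, b: ⊤, c: ⊤, d: 1, e: ⊤, f: ⊤}

Answer: {a: ⊤, b: ⊤, c: ⊤, d: 1, e: ⊤, f: ⊤}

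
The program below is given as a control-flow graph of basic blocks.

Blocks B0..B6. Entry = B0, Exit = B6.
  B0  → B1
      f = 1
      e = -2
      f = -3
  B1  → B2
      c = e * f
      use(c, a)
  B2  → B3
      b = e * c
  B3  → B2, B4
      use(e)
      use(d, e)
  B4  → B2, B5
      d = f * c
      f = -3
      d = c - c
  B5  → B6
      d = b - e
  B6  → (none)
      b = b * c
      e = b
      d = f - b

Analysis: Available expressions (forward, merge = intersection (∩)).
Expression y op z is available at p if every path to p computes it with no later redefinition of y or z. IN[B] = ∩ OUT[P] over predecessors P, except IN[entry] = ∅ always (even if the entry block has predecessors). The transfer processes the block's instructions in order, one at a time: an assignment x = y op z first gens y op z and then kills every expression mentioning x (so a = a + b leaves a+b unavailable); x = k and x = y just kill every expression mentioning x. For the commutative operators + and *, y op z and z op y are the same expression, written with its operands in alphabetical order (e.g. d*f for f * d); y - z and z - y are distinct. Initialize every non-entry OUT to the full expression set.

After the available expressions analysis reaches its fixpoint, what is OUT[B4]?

Answer: {c*e, c-c}

Working:
Per-block solution:
  B0:  IN={}  OUT={}
  B1:  IN={}  OUT={e*f}
  B2:  IN={}  OUT={c*e}
  B3:  IN={c*e}  OUT={c*e}
  B4:  IN={c*e}  OUT={c*e, c-c}
  B5:  IN={c*e, c-c}  OUT={b-e, c*e, c-c}
  B6:  IN={b-e, c*e, c-c}  OUT={c-c, f-b}

Merge at B4: IN[B4] = OUT[B3] = {c*e}
Applying B4's transfer function to that IN value gives OUT[B4] (row B4 above).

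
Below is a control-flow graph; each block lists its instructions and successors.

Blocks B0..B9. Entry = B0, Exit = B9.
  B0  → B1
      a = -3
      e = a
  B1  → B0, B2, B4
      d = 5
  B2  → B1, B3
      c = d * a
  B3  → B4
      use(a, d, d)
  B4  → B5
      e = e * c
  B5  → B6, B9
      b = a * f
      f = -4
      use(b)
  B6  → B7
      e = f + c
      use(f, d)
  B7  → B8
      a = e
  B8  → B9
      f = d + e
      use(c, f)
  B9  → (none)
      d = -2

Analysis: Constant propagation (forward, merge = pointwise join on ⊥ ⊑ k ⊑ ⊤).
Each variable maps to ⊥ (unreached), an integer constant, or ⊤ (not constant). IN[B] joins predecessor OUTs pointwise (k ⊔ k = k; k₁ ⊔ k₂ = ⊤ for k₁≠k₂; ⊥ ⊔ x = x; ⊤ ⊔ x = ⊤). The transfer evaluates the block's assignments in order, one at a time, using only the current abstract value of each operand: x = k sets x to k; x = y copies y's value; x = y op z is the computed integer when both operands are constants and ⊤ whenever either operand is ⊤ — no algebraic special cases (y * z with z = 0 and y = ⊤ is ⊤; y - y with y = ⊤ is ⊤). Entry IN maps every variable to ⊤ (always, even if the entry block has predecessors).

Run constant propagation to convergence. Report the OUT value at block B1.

Answer: {a: -3, b: ⊤, c: ⊤, d: 5, e: -3, f: ⊤}

Trace:
Per-block solution:
  B0: | IN=(all ⊤) | OUT={a:-3, e:-3; rest ⊤}
  B1: | IN={a:-3, e:-3; rest ⊤} | OUT={a:-3, d:5, e:-3; rest ⊤}
  B2: | IN={a:-3, d:5, e:-3; rest ⊤} | OUT={a:-3, c:-15, d:5, e:-3; rest ⊤}
  B3: | IN={a:-3, c:-15, d:5, e:-3; rest ⊤} | OUT={a:-3, c:-15, d:5, e:-3; rest ⊤}
  B4: | IN={a:-3, d:5, e:-3; rest ⊤} | OUT={a:-3, d:5; rest ⊤}
  B5: | IN={a:-3, d:5; rest ⊤} | OUT={a:-3, d:5, f:-4; rest ⊤}
  B6: | IN={a:-3, d:5, f:-4; rest ⊤} | OUT={a:-3, d:5, f:-4; rest ⊤}
  B7: | IN={a:-3, d:5, f:-4; rest ⊤} | OUT={d:5, f:-4; rest ⊤}
  B8: | IN={d:5, f:-4; rest ⊤} | OUT={d:5; rest ⊤}
  B9: | IN={d:5; rest ⊤} | OUT={d:-2; rest ⊤}

Merge at B1: IN[B1] = OUT[B0] ⊔ OUT[B2] = {a: -3, b: ⊤, c: ⊤, d: ⊤, e: -3, f: ⊤}
Applying B1's transfer function to that IN value gives OUT[B1] (row B1 above).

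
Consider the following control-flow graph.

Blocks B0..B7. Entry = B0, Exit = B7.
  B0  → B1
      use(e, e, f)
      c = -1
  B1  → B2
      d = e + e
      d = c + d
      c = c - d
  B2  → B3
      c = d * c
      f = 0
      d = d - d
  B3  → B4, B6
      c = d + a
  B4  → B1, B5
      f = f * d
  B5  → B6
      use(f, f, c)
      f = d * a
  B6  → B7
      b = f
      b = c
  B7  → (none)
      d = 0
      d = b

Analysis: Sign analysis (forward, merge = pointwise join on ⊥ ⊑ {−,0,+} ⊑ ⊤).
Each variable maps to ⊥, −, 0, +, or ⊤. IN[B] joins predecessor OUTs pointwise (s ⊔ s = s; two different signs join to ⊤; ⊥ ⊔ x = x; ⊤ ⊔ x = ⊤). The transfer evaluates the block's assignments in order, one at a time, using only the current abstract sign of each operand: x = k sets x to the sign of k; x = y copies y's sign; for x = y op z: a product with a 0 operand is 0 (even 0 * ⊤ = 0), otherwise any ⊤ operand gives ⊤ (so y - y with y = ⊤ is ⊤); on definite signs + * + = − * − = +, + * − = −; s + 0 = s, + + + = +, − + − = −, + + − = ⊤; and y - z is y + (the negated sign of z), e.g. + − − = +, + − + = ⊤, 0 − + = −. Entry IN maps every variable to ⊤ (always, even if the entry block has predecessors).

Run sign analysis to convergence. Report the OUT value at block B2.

Answer: {a: ⊤, b: ⊤, c: ⊤, d: ⊤, e: ⊤, f: 0}

Derivation:
Fixpoint table:
  B0:  IN=(all ⊤)  OUT={c:-; rest ⊤}
  B1:  IN=(all ⊤)  OUT=(all ⊤)
  B2:  IN=(all ⊤)  OUT={f:0; rest ⊤}
  B3:  IN={f:0; rest ⊤}  OUT={f:0; rest ⊤}
  B4:  IN={f:0; rest ⊤}  OUT={f:0; rest ⊤}
  B5:  IN={f:0; rest ⊤}  OUT=(all ⊤)
  B6:  IN=(all ⊤)  OUT=(all ⊤)
  B7:  IN=(all ⊤)  OUT=(all ⊤)

Merge at B2: IN[B2] = OUT[B1] = {a: ⊤, b: ⊤, c: ⊤, d: ⊤, e: ⊤, f: ⊤}
Applying B2's transfer function to that IN value gives OUT[B2] (row B2 above).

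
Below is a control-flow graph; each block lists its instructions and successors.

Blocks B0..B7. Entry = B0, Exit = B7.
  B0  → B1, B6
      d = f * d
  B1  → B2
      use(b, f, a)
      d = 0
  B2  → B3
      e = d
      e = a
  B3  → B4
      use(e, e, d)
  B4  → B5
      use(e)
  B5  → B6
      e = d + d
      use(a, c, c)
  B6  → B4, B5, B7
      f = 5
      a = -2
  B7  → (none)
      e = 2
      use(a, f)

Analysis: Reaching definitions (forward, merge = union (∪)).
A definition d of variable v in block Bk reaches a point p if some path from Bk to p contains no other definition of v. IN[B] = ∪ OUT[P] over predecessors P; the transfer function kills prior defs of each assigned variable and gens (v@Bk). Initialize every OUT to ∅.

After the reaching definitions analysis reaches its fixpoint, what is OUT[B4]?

Answer: {a@B6, d@B0, d@B1, e@B2, e@B5, f@B6}

Working:
Per-block solution:
  B0: | IN={} | OUT={d@B0}
  B1: | IN={d@B0} | OUT={d@B1}
  B2: | IN={d@B1} | OUT={d@B1, e@B2}
  B3: | IN={d@B1, e@B2} | OUT={d@B1, e@B2}
  B4: | IN={a@B6, d@B0, d@B1, e@B2, e@B5, f@B6} | OUT={a@B6, d@B0, d@B1, e@B2, e@B5, f@B6}
  B5: | IN={a@B6, d@B0, d@B1, e@B2, e@B5, f@B6} | OUT={a@B6, d@B0, d@B1, e@B5, f@B6}
  B6: | IN={a@B6, d@B0, d@B1, e@B5, f@B6} | OUT={a@B6, d@B0, d@B1, e@B5, f@B6}
  B7: | IN={a@B6, d@B0, d@B1, e@B5, f@B6} | OUT={a@B6, d@B0, d@B1, e@B7, f@B6}

Merge at B4: IN[B4] = OUT[B3] ⊔ OUT[B6] = {a@B6, d@B0, d@B1, e@B2, e@B5, f@B6}
Applying B4's transfer function to that IN value gives OUT[B4] (row B4 above).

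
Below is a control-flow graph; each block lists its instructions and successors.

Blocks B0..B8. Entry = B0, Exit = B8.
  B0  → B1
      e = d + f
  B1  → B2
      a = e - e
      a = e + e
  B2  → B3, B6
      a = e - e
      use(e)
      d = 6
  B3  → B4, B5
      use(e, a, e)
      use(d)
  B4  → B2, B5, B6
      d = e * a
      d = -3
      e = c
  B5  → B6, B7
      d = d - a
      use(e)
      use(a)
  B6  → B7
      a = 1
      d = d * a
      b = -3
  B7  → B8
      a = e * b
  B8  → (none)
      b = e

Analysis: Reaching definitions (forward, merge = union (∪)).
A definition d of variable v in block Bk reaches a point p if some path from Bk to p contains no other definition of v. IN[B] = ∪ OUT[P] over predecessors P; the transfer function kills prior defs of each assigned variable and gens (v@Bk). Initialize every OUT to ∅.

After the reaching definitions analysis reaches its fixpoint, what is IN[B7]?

Answer: {a@B2, a@B6, b@B6, d@B5, d@B6, e@B0, e@B4}

Working:
Converged values:
  B0: | IN={} | OUT={e@B0}
  B1: | IN={e@B0} | OUT={a@B1, e@B0}
  B2: | IN={a@B1, a@B2, d@B4, e@B0, e@B4} | OUT={a@B2, d@B2, e@B0, e@B4}
  B3: | IN={a@B2, d@B2, e@B0, e@B4} | OUT={a@B2, d@B2, e@B0, e@B4}
  B4: | IN={a@B2, d@B2, e@B0, e@B4} | OUT={a@B2, d@B4, e@B4}
  B5: | IN={a@B2, d@B2, d@B4, e@B0, e@B4} | OUT={a@B2, d@B5, e@B0, e@B4}
  B6: | IN={a@B2, d@B2, d@B4, d@B5, e@B0, e@B4} | OUT={a@B6, b@B6, d@B6, e@B0, e@B4}
  B7: | IN={a@B2, a@B6, b@B6, d@B5, d@B6, e@B0, e@B4} | OUT={a@B7, b@B6, d@B5, d@B6, e@B0, e@B4}
  B8: | IN={a@B7, b@B6, d@B5, d@B6, e@B0, e@B4} | OUT={a@B7, b@B8, d@B5, d@B6, e@B0, e@B4}

Merge at B7: IN[B7] = OUT[B5] ⊔ OUT[B6] = {a@B2, a@B6, b@B6, d@B5, d@B6, e@B0, e@B4}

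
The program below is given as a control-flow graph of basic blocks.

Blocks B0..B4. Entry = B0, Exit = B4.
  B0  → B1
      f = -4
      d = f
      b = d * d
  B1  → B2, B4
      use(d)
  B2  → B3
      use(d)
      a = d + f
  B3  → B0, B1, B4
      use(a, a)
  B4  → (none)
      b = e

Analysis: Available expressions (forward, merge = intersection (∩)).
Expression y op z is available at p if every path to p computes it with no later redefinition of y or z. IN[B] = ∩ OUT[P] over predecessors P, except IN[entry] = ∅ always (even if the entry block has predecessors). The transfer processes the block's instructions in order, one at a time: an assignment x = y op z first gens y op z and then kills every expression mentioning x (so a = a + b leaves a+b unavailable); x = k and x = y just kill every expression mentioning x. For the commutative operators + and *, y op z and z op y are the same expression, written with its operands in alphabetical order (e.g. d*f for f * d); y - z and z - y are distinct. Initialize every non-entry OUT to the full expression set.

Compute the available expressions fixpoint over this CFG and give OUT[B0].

Answer: {d*d}

Trace:
Fixpoint table:
  B0:  IN={}  OUT={d*d}
  B1:  IN={d*d}  OUT={d*d}
  B2:  IN={d*d}  OUT={d*d, d+f}
  B3:  IN={d*d, d+f}  OUT={d*d, d+f}
  B4:  IN={d*d}  OUT={d*d}

Merge at B0 (entry node, so the boundary value {} is joined with the incoming edge(s)): IN[B0] = {} ∩ OUT[B3] = {}
Applying B0's transfer function to that IN value gives OUT[B0] (row B0 above).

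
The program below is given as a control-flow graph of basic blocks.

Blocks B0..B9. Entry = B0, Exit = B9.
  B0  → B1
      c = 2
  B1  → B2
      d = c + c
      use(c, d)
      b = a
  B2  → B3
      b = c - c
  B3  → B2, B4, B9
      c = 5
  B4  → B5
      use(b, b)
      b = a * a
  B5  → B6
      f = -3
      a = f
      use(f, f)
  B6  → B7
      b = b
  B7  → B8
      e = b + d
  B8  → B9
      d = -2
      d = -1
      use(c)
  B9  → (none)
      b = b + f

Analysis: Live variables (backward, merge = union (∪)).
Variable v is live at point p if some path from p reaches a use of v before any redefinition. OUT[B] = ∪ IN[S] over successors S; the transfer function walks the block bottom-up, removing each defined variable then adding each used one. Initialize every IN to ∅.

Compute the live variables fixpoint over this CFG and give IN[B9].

Per-block solution:
  B0:   IN={a, f}   OUT={a, c, f}
  B1:   IN={a, c, f}   OUT={a, c, d, f}
  B2:   IN={a, c, d, f}   OUT={a, b, d, f}
  B3:   IN={a, b, d, f}   OUT={a, b, c, d, f}
  B4:   IN={a, b, c, d}   OUT={b, c, d}
  B5:   IN={b, c, d}   OUT={b, c, d, f}
  B6:   IN={b, c, d, f}   OUT={b, c, d, f}
  B7:   IN={b, c, d, f}   OUT={b, c, f}
  B8:   IN={b, c, f}   OUT={b, f}
  B9:   IN={b, f}   OUT={}

B9 is the boundary node: OUT[B9] = {}
Applying B9's transfer function to that OUT value gives IN[B9] (row B9 above).

Answer: {b, f}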